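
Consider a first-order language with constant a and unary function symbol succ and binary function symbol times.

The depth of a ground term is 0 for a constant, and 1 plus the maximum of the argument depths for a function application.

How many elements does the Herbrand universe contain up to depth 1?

If N_k denotes the number of depth-≤k ground terms, the 1 constant gives N_0 = 1, and each function symbol of arity r contributes N_{k-1}^r new terms at level k: N_k = 1 + N_{k-1} + N_{k-1}^2.
N_0 = 1
N_1 = 1 + 1 + 1^2 = 3
Explicitly: a, succ(a), times(a, a).

3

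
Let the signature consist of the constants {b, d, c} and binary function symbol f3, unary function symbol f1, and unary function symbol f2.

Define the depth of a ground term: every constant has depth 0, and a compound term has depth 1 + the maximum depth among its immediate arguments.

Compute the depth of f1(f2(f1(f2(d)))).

4

depth(f2(d)) = 1 + depth(d) = 1 + 0 = 1
depth(f1(f2(d))) = 1 + depth(f2(d)) = 1 + 1 = 2
depth(f2(f1(f2(d)))) = 1 + depth(f1(f2(d))) = 1 + 2 = 3
depth(f1(f2(f1(f2(d))))) = 1 + depth(f2(f1(f2(d)))) = 1 + 3 = 4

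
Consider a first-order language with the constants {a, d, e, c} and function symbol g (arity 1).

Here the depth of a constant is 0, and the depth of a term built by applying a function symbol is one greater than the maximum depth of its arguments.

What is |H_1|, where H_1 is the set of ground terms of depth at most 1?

8

Write N_k for the number of ground terms of depth ≤ k. A term of depth ≤ k is either a constant or a function symbol applied to arguments of depth ≤ k−1, so N_k = 4 + N_{k-1}.
N_0 = 4
N_1 = 4 + 4 = 8
Explicitly: a, d, e, c, g(a), g(d), g(e), g(c).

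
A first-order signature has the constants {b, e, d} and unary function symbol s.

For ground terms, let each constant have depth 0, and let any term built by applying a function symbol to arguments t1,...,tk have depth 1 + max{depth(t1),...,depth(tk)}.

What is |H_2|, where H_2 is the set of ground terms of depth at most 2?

Let N_k = |{terms of depth ≤ k}|. Then N_0 = 3 and N_k = 3 + N_{k-1} for k ≥ 1 (one summand per function symbol, arity giving the exponent).
N_0 = 3
N_1 = 3 + 3 = 6
N_2 = 3 + 6 = 9
Explicitly: b, e, d, s(b), s(e), s(d), s(s(b)), s(s(e)), s(s(d)).

9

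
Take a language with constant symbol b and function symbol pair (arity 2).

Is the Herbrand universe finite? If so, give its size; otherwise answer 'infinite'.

The signature has at least one function symbol (pair, arity 2) and at least one constant (b).
Iterating pair gives infinitely many distinct ground terms: b, pair(b, b), pair(pair(b, b), pair(b, b)), ...
So the Herbrand universe is infinite.

infinite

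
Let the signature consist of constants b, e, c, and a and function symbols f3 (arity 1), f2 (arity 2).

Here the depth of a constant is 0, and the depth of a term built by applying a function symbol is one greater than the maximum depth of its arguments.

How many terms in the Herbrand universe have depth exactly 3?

Write N_k for the number of ground terms of depth ≤ k. A term of depth ≤ k is either a constant or a function symbol applied to arguments of depth ≤ k−1, so N_k = 4 + N_{k-1} + N_{k-1}^2.
N_0 = 4
N_1 = 4 + 4 + 4^2 = 24
N_2 = 4 + 24 + 24^2 = 604
N_3 = 4 + 604 + 604^2 = 365424
Terms of depth exactly 3: N_3 − N_2 = 365424 − 604 = 364820.

364820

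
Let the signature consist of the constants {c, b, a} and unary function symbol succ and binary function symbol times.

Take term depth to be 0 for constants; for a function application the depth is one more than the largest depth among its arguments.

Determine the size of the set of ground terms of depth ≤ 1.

Count level by level. With function symbols succ/1, times/2, the terms of depth ≤ k are the 3 constants together with each function applied to depth-≤(k−1) tuples, so N_k = 3 + N_{k-1} + N_{k-1}^2.
N_0 = 3
N_1 = 3 + 3 + 3^2 = 15

15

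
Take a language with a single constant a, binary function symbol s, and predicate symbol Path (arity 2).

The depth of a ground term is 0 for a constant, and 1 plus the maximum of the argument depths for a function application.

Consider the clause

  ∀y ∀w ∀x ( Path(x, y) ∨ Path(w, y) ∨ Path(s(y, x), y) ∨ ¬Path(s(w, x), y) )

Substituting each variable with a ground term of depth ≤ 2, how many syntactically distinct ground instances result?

125

Ground terms of depth ≤ 2:
  If N_k denotes the number of depth-≤k ground terms, the 1 constant gives N_0 = 1, and each function symbol of arity r contributes N_{k-1}^r new terms at level k: N_k = 1 + N_{k-1}^2.
  N_0 = 1
  N_1 = 1 + 1^2 = 2
  N_2 = 1 + 2^2 = 5
So there are 5 ground terms available for substitution.
Each of y, w, x ranges independently over the available ground terms, and distinct assignments produce distinct instances.
Number of ground instances = 5^3 = 125.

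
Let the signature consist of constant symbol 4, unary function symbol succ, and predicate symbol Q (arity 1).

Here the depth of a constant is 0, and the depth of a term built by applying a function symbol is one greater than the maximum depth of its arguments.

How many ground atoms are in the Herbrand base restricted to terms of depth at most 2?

3

First count ground terms of depth ≤ 2.
Let N_k count ground terms of depth at most k. Each non-constant term of depth ≤ k is some function symbol applied to depth-≤(k−1) arguments, giving N_k = 1 + N_{k-1}.
N_0 = 1
N_1 = 1 + 1 = 2
N_2 = 1 + 2 = 3
So |H| = 3.
Each predicate of arity r yields |H|^r ground atoms (one per choice of an r-tuple from H):
  Q: 3
Total ground atoms: 3.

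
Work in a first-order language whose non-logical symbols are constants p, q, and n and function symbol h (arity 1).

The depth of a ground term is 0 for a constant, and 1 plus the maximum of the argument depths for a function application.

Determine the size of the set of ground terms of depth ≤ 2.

9

Let N_k count ground terms of depth at most k. Each non-constant term of depth ≤ k is some function symbol applied to depth-≤(k−1) arguments, giving N_k = 3 + N_{k-1}.
N_0 = 3
N_1 = 3 + 3 = 6
N_2 = 3 + 6 = 9
Explicitly: p, q, n, h(p), h(q), h(n), h(h(p)), h(h(q)), h(h(n)).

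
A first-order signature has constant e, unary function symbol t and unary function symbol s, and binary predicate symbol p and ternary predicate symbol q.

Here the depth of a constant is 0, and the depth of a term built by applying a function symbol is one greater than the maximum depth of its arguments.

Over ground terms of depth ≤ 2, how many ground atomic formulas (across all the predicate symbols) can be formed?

392

First count ground terms of depth ≤ 2.
Write N_k for the number of ground terms of depth ≤ k. A term of depth ≤ k is either a constant or a function symbol applied to arguments of depth ≤ k−1, so N_k = 1 + N_{k-1} + N_{k-1}.
N_0 = 1
N_1 = 1 + 1 + 1 = 3
N_2 = 1 + 3 + 3 = 7
So |H| = 7.
For each predicate symbol, the number of ground atoms is |H| raised to its arity; summing:
  p: 7^2 = 49;  q: 7^3 = 343
Total ground atoms: 49 + 343 = 392.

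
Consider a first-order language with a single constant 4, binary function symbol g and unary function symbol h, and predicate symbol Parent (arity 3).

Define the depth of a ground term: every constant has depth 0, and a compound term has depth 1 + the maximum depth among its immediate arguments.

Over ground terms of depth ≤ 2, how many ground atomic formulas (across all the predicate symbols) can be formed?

First count ground terms of depth ≤ 2.
Count level by level. With function symbols g/2, h/1, the terms of depth ≤ k are the 1 constant together with each function applied to depth-≤(k−1) tuples, so N_k = 1 + N_{k-1}^2 + N_{k-1}.
N_0 = 1
N_1 = 1 + 1^2 + 1 = 3
N_2 = 1 + 3^2 + 3 = 13
So |H| = 13.
For each predicate symbol, the number of ground atoms is |H| raised to its arity; summing:
  Parent: 13^3 = 2197
Total ground atoms: 2197.

2197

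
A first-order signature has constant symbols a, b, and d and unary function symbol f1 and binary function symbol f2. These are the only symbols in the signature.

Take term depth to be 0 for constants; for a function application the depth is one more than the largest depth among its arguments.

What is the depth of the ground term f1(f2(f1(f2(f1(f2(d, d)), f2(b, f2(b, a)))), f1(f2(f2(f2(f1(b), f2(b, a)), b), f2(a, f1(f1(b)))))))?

7

depth(f2(d, d)) = 1 + max(0, 0) = 1
depth(f1(f2(d, d))) = 1 + depth(f2(d, d)) = 1 + 1 = 2
depth(f2(b, a)) = 1 + max(0, 0) = 1
depth(f2(b, f2(b, a))) = 1 + max(0, 1) = 2
depth(f2(f1(f2(d, d)), f2(b, f2(b, a)))) = 1 + max(2, 2) = 3
depth(f1(f2(f1(f2(d, d)), f2(b, f2(b, a))))) = 1 + depth(f2(f1(f2(d, d)), f2(b, f2(b, a)))) = 1 + 3 = 4
depth(f1(b)) = 1 + depth(b) = 1 + 0 = 1
depth(f2(f1(b), f2(b, a))) = 1 + max(1, 1) = 2
depth(f2(f2(f1(b), f2(b, a)), b)) = 1 + max(2, 0) = 3
depth(f1(f1(b))) = 1 + depth(f1(b)) = 1 + 1 = 2
depth(f2(a, f1(f1(b)))) = 1 + max(0, 2) = 3
depth(f2(f2(f2(f1(b), f2(b, a)), b), f2(a, f1(f1(b))))) = 1 + max(3, 3) = 4
depth(f1(f2(f2(f2(f1(b), f2(b, a)), b), f2(a, f1(f1(b)))))) = 1 + depth(f2(f2(f2(f1(b), f2(b, a)), b), f2(a, f1(f1(b))))) = 1 + 4 = 5
depth(f2(f1(f2(f1(f2(d, d)), f2(b, f2(b, a)))), f1(f2(f2(f2(f1(b), f2(b, a)), b), f2(a, f1(f1(b))))))) = 1 + max(4, 5) = 6
depth(f1(f2(f1(f2(f1(f2(d, d)), f2(b, f2(b, a)))), f1(f2(f2(f2(f1(b), f2(b, a)), b), f2(a, f1(f1(b)))))))) = 1 + depth(f2(f1(f2(f1(f2(d, d)), f2(b, f2(b, a)))), f1(f2(f2(f2(f1(b), f2(b, a)), b), f2(a, f1(f1(b))))))) = 1 + 6 = 7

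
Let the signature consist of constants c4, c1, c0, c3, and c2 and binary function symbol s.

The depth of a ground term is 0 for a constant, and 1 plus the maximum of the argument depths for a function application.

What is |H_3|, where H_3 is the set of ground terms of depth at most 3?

Write N_k for the number of ground terms of depth ≤ k. A term of depth ≤ k is either a constant or a function symbol applied to arguments of depth ≤ k−1, so N_k = 5 + N_{k-1}^2.
N_0 = 5
N_1 = 5 + 5^2 = 30
N_2 = 5 + 30^2 = 905
N_3 = 5 + 905^2 = 819030

819030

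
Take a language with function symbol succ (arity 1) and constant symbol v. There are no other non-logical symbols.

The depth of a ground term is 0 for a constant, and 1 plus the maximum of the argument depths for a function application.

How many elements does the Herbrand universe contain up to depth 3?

4

Let N_k = |{terms of depth ≤ k}|. Then N_0 = 1 and N_k = 1 + N_{k-1} for k ≥ 1 (one summand per function symbol, arity giving the exponent).
N_0 = 1
N_1 = 1 + 1 = 2
N_2 = 1 + 2 = 3
N_3 = 1 + 3 = 4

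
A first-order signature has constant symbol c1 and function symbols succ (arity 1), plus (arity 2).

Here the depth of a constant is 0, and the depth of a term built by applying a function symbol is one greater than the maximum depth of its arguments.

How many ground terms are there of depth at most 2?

13

If N_k denotes the number of depth-≤k ground terms, the 1 constant gives N_0 = 1, and each function symbol of arity r contributes N_{k-1}^r new terms at level k: N_k = 1 + N_{k-1} + N_{k-1}^2.
N_0 = 1
N_1 = 1 + 1 + 1^2 = 3
N_2 = 1 + 3 + 3^2 = 13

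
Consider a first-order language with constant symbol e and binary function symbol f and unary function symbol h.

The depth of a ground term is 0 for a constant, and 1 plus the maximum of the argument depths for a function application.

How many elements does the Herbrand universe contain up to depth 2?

13

Let N_k = |{terms of depth ≤ k}|. Then N_0 = 1 and N_k = 1 + N_{k-1}^2 + N_{k-1} for k ≥ 1 (one summand per function symbol, arity giving the exponent).
N_0 = 1
N_1 = 1 + 1^2 + 1 = 3
N_2 = 1 + 3^2 + 3 = 13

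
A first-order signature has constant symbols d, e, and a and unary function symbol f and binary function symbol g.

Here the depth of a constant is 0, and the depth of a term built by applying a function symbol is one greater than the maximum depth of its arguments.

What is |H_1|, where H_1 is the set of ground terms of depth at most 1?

15

Let N_k = |{terms of depth ≤ k}|. Then N_0 = 3 and N_k = 3 + N_{k-1} + N_{k-1}^2 for k ≥ 1 (one summand per function symbol, arity giving the exponent).
N_0 = 3
N_1 = 3 + 3 + 3^2 = 15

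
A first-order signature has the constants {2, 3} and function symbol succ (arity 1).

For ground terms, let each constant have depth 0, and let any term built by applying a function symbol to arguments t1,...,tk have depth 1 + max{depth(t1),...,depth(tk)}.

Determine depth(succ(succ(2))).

2

depth(succ(2)) = 1 + depth(2) = 1 + 0 = 1
depth(succ(succ(2))) = 1 + depth(succ(2)) = 1 + 1 = 2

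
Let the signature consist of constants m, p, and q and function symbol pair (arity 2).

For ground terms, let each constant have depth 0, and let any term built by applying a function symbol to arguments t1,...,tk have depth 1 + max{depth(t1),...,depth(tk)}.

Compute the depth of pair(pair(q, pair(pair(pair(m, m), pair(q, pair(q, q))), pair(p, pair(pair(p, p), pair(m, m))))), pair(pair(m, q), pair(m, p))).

6

depth(pair(m, m)) = 1 + max(0, 0) = 1
depth(pair(q, q)) = 1 + max(0, 0) = 1
depth(pair(q, pair(q, q))) = 1 + max(0, 1) = 2
depth(pair(pair(m, m), pair(q, pair(q, q)))) = 1 + max(1, 2) = 3
depth(pair(p, p)) = 1 + max(0, 0) = 1
depth(pair(pair(p, p), pair(m, m))) = 1 + max(1, 1) = 2
depth(pair(p, pair(pair(p, p), pair(m, m)))) = 1 + max(0, 2) = 3
depth(pair(pair(pair(m, m), pair(q, pair(q, q))), pair(p, pair(pair(p, p), pair(m, m))))) = 1 + max(3, 3) = 4
depth(pair(q, pair(pair(pair(m, m), pair(q, pair(q, q))), pair(p, pair(pair(p, p), pair(m, m)))))) = 1 + max(0, 4) = 5
depth(pair(m, q)) = 1 + max(0, 0) = 1
depth(pair(m, p)) = 1 + max(0, 0) = 1
depth(pair(pair(m, q), pair(m, p))) = 1 + max(1, 1) = 2
depth(pair(pair(q, pair(pair(pair(m, m), pair(q, pair(q, q))), pair(p, pair(pair(p, p), pair(m, m))))), pair(pair(m, q), pair(m, p)))) = 1 + max(5, 2) = 6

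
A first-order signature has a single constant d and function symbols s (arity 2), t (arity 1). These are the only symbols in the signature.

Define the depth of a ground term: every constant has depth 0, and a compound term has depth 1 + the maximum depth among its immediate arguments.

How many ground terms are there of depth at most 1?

Write N_k for the number of ground terms of depth ≤ k. A term of depth ≤ k is either a constant or a function symbol applied to arguments of depth ≤ k−1, so N_k = 1 + N_{k-1}^2 + N_{k-1}.
N_0 = 1
N_1 = 1 + 1^2 + 1 = 3
Explicitly: d, s(d, d), t(d).

3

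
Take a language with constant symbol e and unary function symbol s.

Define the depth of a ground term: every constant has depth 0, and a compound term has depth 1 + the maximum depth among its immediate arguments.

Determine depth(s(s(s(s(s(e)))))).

depth(s(e)) = 1 + depth(e) = 1 + 0 = 1
depth(s(s(e))) = 1 + depth(s(e)) = 1 + 1 = 2
depth(s(s(s(e)))) = 1 + depth(s(s(e))) = 1 + 2 = 3
depth(s(s(s(s(e))))) = 1 + depth(s(s(s(e)))) = 1 + 3 = 4
depth(s(s(s(s(s(e)))))) = 1 + depth(s(s(s(s(e))))) = 1 + 4 = 5

5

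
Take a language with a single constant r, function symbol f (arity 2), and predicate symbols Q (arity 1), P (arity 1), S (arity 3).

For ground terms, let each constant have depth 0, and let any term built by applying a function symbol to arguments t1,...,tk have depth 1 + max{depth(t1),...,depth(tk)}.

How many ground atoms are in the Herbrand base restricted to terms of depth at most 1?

12

First count ground terms of depth ≤ 1.
Let N_k count ground terms of depth at most k. Each non-constant term of depth ≤ k is some function symbol applied to depth-≤(k−1) arguments, giving N_k = 1 + N_{k-1}^2.
N_0 = 1
N_1 = 1 + 1^2 = 2
Explicitly: r, f(r, r).
So |H| = 2.
Ground atoms are formed by filling each argument slot of a predicate with a term from H, so an r-ary predicate gives |H|^r atoms:
  Q: 2;  P: 2;  S: 2^3 = 8
Total ground atoms: 2 + 2 + 8 = 12.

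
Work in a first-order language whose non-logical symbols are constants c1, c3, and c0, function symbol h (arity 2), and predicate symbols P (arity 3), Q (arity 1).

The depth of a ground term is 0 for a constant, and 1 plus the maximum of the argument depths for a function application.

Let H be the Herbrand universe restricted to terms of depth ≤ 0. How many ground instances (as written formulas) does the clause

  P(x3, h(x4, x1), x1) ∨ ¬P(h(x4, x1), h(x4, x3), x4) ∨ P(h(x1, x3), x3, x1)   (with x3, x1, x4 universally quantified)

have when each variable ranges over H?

Ground terms of depth ≤ 0:
  Let N_k = |{terms of depth ≤ k}|. Then N_0 = 3 and N_k = 3 + N_{k-1}^2 for k ≥ 1 (one summand per function symbol, arity giving the exponent).
  N_0 = 3
  Explicitly: c1, c3, c0.
So there are 3 ground terms available for substitution.
The clause has 3 distinct variables (x3, x1, x4), each appearing in the body. In the free term algebra distinct substitutions yield syntactically distinct ground instances.
Number of ground instances = 3^3 = 27.

27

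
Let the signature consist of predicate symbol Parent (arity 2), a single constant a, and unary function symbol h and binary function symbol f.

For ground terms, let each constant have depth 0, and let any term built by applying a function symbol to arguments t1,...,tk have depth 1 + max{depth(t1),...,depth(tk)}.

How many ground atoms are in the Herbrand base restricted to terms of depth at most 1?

9

First count ground terms of depth ≤ 1.
If N_k denotes the number of depth-≤k ground terms, the 1 constant gives N_0 = 1, and each function symbol of arity r contributes N_{k-1}^r new terms at level k: N_k = 1 + N_{k-1} + N_{k-1}^2.
N_0 = 1
N_1 = 1 + 1 + 1^2 = 3
So |H| = 3.
A ground atom is a predicate applied to a tuple of terms from H, so the count is the sum over predicates of |H|^arity:
  Parent: 3^2 = 9
Total ground atoms: 9.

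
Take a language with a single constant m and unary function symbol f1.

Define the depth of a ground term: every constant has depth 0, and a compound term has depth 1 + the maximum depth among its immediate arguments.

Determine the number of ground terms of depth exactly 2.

1

If N_k denotes the number of depth-≤k ground terms, the 1 constant gives N_0 = 1, and each function symbol of arity r contributes N_{k-1}^r new terms at level k: N_k = 1 + N_{k-1}.
N_0 = 1
N_1 = 1 + 1 = 2
N_2 = 1 + 2 = 3
Terms of depth exactly 2: N_2 − N_1 = 3 − 2 = 1.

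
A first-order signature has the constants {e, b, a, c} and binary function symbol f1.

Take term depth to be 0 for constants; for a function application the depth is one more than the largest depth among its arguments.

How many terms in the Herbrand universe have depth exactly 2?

384

Count level by level. With function symbols f1/2, the terms of depth ≤ k are the 4 constants together with each function applied to depth-≤(k−1) tuples, so N_k = 4 + N_{k-1}^2.
N_0 = 4
N_1 = 4 + 4^2 = 20
N_2 = 4 + 20^2 = 404
Terms of depth exactly 2: N_2 − N_1 = 404 − 20 = 384.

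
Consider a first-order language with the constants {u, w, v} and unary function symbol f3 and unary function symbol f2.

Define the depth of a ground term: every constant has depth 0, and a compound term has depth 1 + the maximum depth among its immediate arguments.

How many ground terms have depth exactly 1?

Let N_k count ground terms of depth at most k. Each non-constant term of depth ≤ k is some function symbol applied to depth-≤(k−1) arguments, giving N_k = 3 + N_{k-1} + N_{k-1}.
N_0 = 3
N_1 = 3 + 3 + 3 = 9
Terms of depth exactly 1: N_1 − N_0 = 9 − 3 = 6.

6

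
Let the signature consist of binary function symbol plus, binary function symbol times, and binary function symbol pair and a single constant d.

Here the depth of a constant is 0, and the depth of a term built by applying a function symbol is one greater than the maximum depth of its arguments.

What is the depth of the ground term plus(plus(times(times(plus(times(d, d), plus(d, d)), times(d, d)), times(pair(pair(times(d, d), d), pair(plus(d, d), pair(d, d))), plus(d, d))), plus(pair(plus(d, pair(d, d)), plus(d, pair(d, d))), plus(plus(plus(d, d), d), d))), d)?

depth(times(d, d)) = 1 + max(0, 0) = 1
depth(plus(d, d)) = 1 + max(0, 0) = 1
depth(plus(times(d, d), plus(d, d))) = 1 + max(1, 1) = 2
depth(times(plus(times(d, d), plus(d, d)), times(d, d))) = 1 + max(2, 1) = 3
depth(pair(times(d, d), d)) = 1 + max(1, 0) = 2
depth(pair(d, d)) = 1 + max(0, 0) = 1
depth(pair(plus(d, d), pair(d, d))) = 1 + max(1, 1) = 2
depth(pair(pair(times(d, d), d), pair(plus(d, d), pair(d, d)))) = 1 + max(2, 2) = 3
depth(times(pair(pair(times(d, d), d), pair(plus(d, d), pair(d, d))), plus(d, d))) = 1 + max(3, 1) = 4
depth(times(times(plus(times(d, d), plus(d, d)), times(d, d)), times(pair(pair(times(d, d), d), pair(plus(d, d), pair(d, d))), plus(d, d)))) = 1 + max(3, 4) = 5
depth(plus(d, pair(d, d))) = 1 + max(0, 1) = 2
depth(pair(plus(d, pair(d, d)), plus(d, pair(d, d)))) = 1 + max(2, 2) = 3
depth(plus(plus(d, d), d)) = 1 + max(1, 0) = 2
depth(plus(plus(plus(d, d), d), d)) = 1 + max(2, 0) = 3
depth(plus(pair(plus(d, pair(d, d)), plus(d, pair(d, d))), plus(plus(plus(d, d), d), d))) = 1 + max(3, 3) = 4
depth(plus(times(times(plus(times(d, d), plus(d, d)), times(d, d)), times(pair(pair(times(d, d), d), pair(plus(d, d), pair(d, d))), plus(d, d))), plus(pair(plus(d, pair(d, d)), plus(d, pair(d, d))), plus(plus(plus(d, d), d), d)))) = 1 + max(5, 4) = 6
depth(plus(plus(times(times(plus(times(d, d), plus(d, d)), times(d, d)), times(pair(pair(times(d, d), d), pair(plus(d, d), pair(d, d))), plus(d, d))), plus(pair(plus(d, pair(d, d)), plus(d, pair(d, d))), plus(plus(plus(d, d), d), d))), d)) = 1 + max(6, 0) = 7

7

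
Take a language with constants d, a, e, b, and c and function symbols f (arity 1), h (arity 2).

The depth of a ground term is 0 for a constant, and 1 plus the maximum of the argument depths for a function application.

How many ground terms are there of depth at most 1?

If N_k denotes the number of depth-≤k ground terms, the 5 constants give N_0 = 5, and each function symbol of arity r contributes N_{k-1}^r new terms at level k: N_k = 5 + N_{k-1} + N_{k-1}^2.
N_0 = 5
N_1 = 5 + 5 + 5^2 = 35

35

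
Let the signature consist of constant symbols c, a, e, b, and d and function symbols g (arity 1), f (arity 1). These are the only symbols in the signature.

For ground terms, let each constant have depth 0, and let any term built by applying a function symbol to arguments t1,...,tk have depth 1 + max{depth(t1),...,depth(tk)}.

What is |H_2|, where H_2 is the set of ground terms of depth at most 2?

Let N_k count ground terms of depth at most k. Each non-constant term of depth ≤ k is some function symbol applied to depth-≤(k−1) arguments, giving N_k = 5 + N_{k-1} + N_{k-1}.
N_0 = 5
N_1 = 5 + 5 + 5 = 15
N_2 = 5 + 15 + 15 = 35

35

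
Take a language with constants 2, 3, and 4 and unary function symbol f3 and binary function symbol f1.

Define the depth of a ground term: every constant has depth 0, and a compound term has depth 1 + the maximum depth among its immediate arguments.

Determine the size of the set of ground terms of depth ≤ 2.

243

Let N_k = |{terms of depth ≤ k}|. Then N_0 = 3 and N_k = 3 + N_{k-1} + N_{k-1}^2 for k ≥ 1 (one summand per function symbol, arity giving the exponent).
N_0 = 3
N_1 = 3 + 3 + 3^2 = 15
N_2 = 3 + 15 + 15^2 = 243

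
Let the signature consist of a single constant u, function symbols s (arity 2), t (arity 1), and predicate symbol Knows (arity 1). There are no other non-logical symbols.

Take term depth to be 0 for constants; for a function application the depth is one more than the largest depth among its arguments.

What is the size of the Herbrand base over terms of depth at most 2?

13

First count ground terms of depth ≤ 2.
Count level by level. With function symbols s/2, t/1, the terms of depth ≤ k are the 1 constant together with each function applied to depth-≤(k−1) tuples, so N_k = 1 + N_{k-1}^2 + N_{k-1}.
N_0 = 1
N_1 = 1 + 1^2 + 1 = 3
N_2 = 1 + 3^2 + 3 = 13
So |H| = 13.
A ground atom is a predicate applied to a tuple of terms from H, so the count is the sum over predicates of |H|^arity:
  Knows: 13
Total ground atoms: 13.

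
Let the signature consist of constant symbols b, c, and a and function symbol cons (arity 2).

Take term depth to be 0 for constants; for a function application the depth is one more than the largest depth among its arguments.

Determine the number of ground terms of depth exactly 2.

Count level by level. With function symbols cons/2, the terms of depth ≤ k are the 3 constants together with each function applied to depth-≤(k−1) tuples, so N_k = 3 + N_{k-1}^2.
N_0 = 3
N_1 = 3 + 3^2 = 12
N_2 = 3 + 12^2 = 147
Terms of depth exactly 2: N_2 − N_1 = 147 − 12 = 135.

135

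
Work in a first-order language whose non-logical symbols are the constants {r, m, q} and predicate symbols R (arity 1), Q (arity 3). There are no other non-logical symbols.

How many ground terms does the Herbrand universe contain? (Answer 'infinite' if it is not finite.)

3

There are no function symbols, so every ground term is one of the 3 constants.
The Herbrand universe is {r, m, q}, which is finite with 3 elements.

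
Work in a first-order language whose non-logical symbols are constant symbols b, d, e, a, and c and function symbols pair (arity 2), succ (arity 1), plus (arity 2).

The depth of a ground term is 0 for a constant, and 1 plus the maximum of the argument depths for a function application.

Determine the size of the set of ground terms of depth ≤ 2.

7265

Count level by level. With function symbols pair/2, succ/1, plus/2, the terms of depth ≤ k are the 5 constants together with each function applied to depth-≤(k−1) tuples, so N_k = 5 + N_{k-1}^2 + N_{k-1} + N_{k-1}^2.
N_0 = 5
N_1 = 5 + 5^2 + 5 + 5^2 = 60
N_2 = 5 + 60^2 + 60 + 60^2 = 7265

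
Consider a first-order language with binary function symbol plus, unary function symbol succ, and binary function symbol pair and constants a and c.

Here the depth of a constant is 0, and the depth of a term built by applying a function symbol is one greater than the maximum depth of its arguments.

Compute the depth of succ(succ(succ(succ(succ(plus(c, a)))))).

depth(plus(c, a)) = 1 + max(0, 0) = 1
depth(succ(plus(c, a))) = 1 + depth(plus(c, a)) = 1 + 1 = 2
depth(succ(succ(plus(c, a)))) = 1 + depth(succ(plus(c, a))) = 1 + 2 = 3
depth(succ(succ(succ(plus(c, a))))) = 1 + depth(succ(succ(plus(c, a)))) = 1 + 3 = 4
depth(succ(succ(succ(succ(plus(c, a)))))) = 1 + depth(succ(succ(succ(plus(c, a))))) = 1 + 4 = 5
depth(succ(succ(succ(succ(succ(plus(c, a))))))) = 1 + depth(succ(succ(succ(succ(plus(c, a)))))) = 1 + 5 = 6

6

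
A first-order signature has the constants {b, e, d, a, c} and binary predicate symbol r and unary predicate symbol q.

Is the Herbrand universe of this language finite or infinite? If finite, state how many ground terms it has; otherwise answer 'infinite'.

There are no function symbols, so every ground term is one of the 5 constants.
The Herbrand universe is {b, e, d, a, c}, which is finite with 5 elements.

5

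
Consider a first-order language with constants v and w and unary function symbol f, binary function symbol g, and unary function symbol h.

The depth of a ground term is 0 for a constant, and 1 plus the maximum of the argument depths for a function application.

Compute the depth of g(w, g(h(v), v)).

3

depth(h(v)) = 1 + depth(v) = 1 + 0 = 1
depth(g(h(v), v)) = 1 + max(1, 0) = 2
depth(g(w, g(h(v), v))) = 1 + max(0, 2) = 3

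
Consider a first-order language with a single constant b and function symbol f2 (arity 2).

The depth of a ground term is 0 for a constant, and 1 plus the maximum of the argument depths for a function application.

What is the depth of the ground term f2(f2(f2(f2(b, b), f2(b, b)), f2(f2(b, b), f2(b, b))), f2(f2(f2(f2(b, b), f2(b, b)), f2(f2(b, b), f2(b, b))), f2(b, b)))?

5

depth(f2(b, b)) = 1 + max(0, 0) = 1
depth(f2(f2(b, b), f2(b, b))) = 1 + max(1, 1) = 2
depth(f2(f2(f2(b, b), f2(b, b)), f2(f2(b, b), f2(b, b)))) = 1 + max(2, 2) = 3
depth(f2(f2(f2(f2(b, b), f2(b, b)), f2(f2(b, b), f2(b, b))), f2(b, b))) = 1 + max(3, 1) = 4
depth(f2(f2(f2(f2(b, b), f2(b, b)), f2(f2(b, b), f2(b, b))), f2(f2(f2(f2(b, b), f2(b, b)), f2(f2(b, b), f2(b, b))), f2(b, b)))) = 1 + max(3, 4) = 5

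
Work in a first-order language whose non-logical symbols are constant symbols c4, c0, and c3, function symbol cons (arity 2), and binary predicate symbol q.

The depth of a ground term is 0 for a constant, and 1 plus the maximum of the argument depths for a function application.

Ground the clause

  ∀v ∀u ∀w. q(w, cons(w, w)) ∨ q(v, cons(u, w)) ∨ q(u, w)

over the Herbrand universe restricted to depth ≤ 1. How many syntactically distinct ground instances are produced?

1728

Ground terms of depth ≤ 1:
  Let N_k count ground terms of depth at most k. Each non-constant term of depth ≤ k is some function symbol applied to depth-≤(k−1) arguments, giving N_k = 3 + N_{k-1}^2.
  N_0 = 3
  N_1 = 3 + 3^2 = 12
  Explicitly: c4, c0, c3, cons(c4, c4), cons(c4, c0), cons(c4, c3), cons(c0, c4), cons(c0, c0), cons(c0, c3), cons(c3, c4), cons(c3, c0), cons(c3, c3).
So there are 12 ground terms available for substitution.
The clause has 3 distinct variables (v, u, w), each appearing in the body. In the free term algebra distinct substitutions yield syntactically distinct ground instances.
Number of ground instances = 12^3 = 1728.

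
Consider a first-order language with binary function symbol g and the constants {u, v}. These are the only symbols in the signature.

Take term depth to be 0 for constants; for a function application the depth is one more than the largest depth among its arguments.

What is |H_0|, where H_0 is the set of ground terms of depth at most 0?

Let N_k = |{terms of depth ≤ k}|. Then N_0 = 2 and N_k = 2 + N_{k-1}^2 for k ≥ 1 (one summand per function symbol, arity giving the exponent).
N_0 = 2

2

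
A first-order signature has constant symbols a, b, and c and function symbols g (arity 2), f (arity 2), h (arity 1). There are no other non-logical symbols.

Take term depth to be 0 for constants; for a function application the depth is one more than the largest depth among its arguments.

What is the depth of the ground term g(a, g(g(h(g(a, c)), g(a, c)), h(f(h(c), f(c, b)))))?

5

depth(g(a, c)) = 1 + max(0, 0) = 1
depth(h(g(a, c))) = 1 + depth(g(a, c)) = 1 + 1 = 2
depth(g(h(g(a, c)), g(a, c))) = 1 + max(2, 1) = 3
depth(h(c)) = 1 + depth(c) = 1 + 0 = 1
depth(f(c, b)) = 1 + max(0, 0) = 1
depth(f(h(c), f(c, b))) = 1 + max(1, 1) = 2
depth(h(f(h(c), f(c, b)))) = 1 + depth(f(h(c), f(c, b))) = 1 + 2 = 3
depth(g(g(h(g(a, c)), g(a, c)), h(f(h(c), f(c, b))))) = 1 + max(3, 3) = 4
depth(g(a, g(g(h(g(a, c)), g(a, c)), h(f(h(c), f(c, b)))))) = 1 + max(0, 4) = 5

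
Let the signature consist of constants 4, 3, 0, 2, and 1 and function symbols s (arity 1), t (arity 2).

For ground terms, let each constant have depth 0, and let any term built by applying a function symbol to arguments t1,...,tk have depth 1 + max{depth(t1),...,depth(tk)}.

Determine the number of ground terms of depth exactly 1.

Let N_k count ground terms of depth at most k. Each non-constant term of depth ≤ k is some function symbol applied to depth-≤(k−1) arguments, giving N_k = 5 + N_{k-1} + N_{k-1}^2.
N_0 = 5
N_1 = 5 + 5 + 5^2 = 35
Terms of depth exactly 1: N_1 − N_0 = 35 − 5 = 30.

30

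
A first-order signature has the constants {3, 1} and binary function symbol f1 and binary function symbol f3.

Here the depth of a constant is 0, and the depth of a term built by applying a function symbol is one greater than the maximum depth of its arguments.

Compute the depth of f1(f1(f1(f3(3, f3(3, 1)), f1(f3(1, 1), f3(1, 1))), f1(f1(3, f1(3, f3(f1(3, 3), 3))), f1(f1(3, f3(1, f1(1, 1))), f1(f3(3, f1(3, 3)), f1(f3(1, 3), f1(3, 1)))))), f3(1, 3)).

7

depth(f3(3, 1)) = 1 + max(0, 0) = 1
depth(f3(3, f3(3, 1))) = 1 + max(0, 1) = 2
depth(f3(1, 1)) = 1 + max(0, 0) = 1
depth(f1(f3(1, 1), f3(1, 1))) = 1 + max(1, 1) = 2
depth(f1(f3(3, f3(3, 1)), f1(f3(1, 1), f3(1, 1)))) = 1 + max(2, 2) = 3
depth(f1(3, 3)) = 1 + max(0, 0) = 1
depth(f3(f1(3, 3), 3)) = 1 + max(1, 0) = 2
depth(f1(3, f3(f1(3, 3), 3))) = 1 + max(0, 2) = 3
depth(f1(3, f1(3, f3(f1(3, 3), 3)))) = 1 + max(0, 3) = 4
depth(f1(1, 1)) = 1 + max(0, 0) = 1
depth(f3(1, f1(1, 1))) = 1 + max(0, 1) = 2
depth(f1(3, f3(1, f1(1, 1)))) = 1 + max(0, 2) = 3
depth(f3(3, f1(3, 3))) = 1 + max(0, 1) = 2
depth(f3(1, 3)) = 1 + max(0, 0) = 1
depth(f1(3, 1)) = 1 + max(0, 0) = 1
depth(f1(f3(1, 3), f1(3, 1))) = 1 + max(1, 1) = 2
depth(f1(f3(3, f1(3, 3)), f1(f3(1, 3), f1(3, 1)))) = 1 + max(2, 2) = 3
depth(f1(f1(3, f3(1, f1(1, 1))), f1(f3(3, f1(3, 3)), f1(f3(1, 3), f1(3, 1))))) = 1 + max(3, 3) = 4
depth(f1(f1(3, f1(3, f3(f1(3, 3), 3))), f1(f1(3, f3(1, f1(1, 1))), f1(f3(3, f1(3, 3)), f1(f3(1, 3), f1(3, 1)))))) = 1 + max(4, 4) = 5
depth(f1(f1(f3(3, f3(3, 1)), f1(f3(1, 1), f3(1, 1))), f1(f1(3, f1(3, f3(f1(3, 3), 3))), f1(f1(3, f3(1, f1(1, 1))), f1(f3(3, f1(3, 3)), f1(f3(1, 3), f1(3, 1))))))) = 1 + max(3, 5) = 6
depth(f1(f1(f1(f3(3, f3(3, 1)), f1(f3(1, 1), f3(1, 1))), f1(f1(3, f1(3, f3(f1(3, 3), 3))), f1(f1(3, f3(1, f1(1, 1))), f1(f3(3, f1(3, 3)), f1(f3(1, 3), f1(3, 1)))))), f3(1, 3))) = 1 + max(6, 1) = 7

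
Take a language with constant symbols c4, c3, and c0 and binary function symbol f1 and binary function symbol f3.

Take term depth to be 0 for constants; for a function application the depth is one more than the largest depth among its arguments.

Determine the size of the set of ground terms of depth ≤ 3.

1566453

Let N_k = |{terms of depth ≤ k}|. Then N_0 = 3 and N_k = 3 + N_{k-1}^2 + N_{k-1}^2 for k ≥ 1 (one summand per function symbol, arity giving the exponent).
N_0 = 3
N_1 = 3 + 3^2 + 3^2 = 21
N_2 = 3 + 21^2 + 21^2 = 885
N_3 = 3 + 885^2 + 885^2 = 1566453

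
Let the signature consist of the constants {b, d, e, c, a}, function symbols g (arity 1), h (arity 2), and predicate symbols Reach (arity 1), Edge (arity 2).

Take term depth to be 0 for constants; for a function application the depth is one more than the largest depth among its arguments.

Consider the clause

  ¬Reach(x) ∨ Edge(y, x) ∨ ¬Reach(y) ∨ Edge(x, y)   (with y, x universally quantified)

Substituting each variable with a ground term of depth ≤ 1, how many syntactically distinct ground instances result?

1225

Ground terms of depth ≤ 1:
  Let N_k = |{terms of depth ≤ k}|. Then N_0 = 5 and N_k = 5 + N_{k-1} + N_{k-1}^2 for k ≥ 1 (one summand per function symbol, arity giving the exponent).
  N_0 = 5
  N_1 = 5 + 5 + 5^2 = 35
So there are 35 ground terms available for substitution.
There are 2 variables to instantiate (y, x), each occurring in at least one literal, so different choices give different ground instances.
Number of ground instances = 35^2 = 1225.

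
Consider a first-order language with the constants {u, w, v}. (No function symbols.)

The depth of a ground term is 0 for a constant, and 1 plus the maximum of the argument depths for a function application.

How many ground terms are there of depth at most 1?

3

With no function symbols every ground term is a constant, so there are exactly 3 ground terms at every depth bound.
N_0 = 3
N_1 = 3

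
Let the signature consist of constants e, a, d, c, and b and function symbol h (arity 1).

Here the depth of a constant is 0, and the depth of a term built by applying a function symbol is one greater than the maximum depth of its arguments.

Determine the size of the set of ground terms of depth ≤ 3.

20

Write N_k for the number of ground terms of depth ≤ k. A term of depth ≤ k is either a constant or a function symbol applied to arguments of depth ≤ k−1, so N_k = 5 + N_{k-1}.
N_0 = 5
N_1 = 5 + 5 = 10
N_2 = 5 + 10 = 15
N_3 = 5 + 15 = 20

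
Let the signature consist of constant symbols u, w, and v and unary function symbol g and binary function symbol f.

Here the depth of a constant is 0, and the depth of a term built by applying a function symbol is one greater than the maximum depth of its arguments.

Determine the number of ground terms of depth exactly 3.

Let N_k = |{terms of depth ≤ k}|. Then N_0 = 3 and N_k = 3 + N_{k-1} + N_{k-1}^2 for k ≥ 1 (one summand per function symbol, arity giving the exponent).
N_0 = 3
N_1 = 3 + 3 + 3^2 = 15
N_2 = 3 + 15 + 15^2 = 243
N_3 = 3 + 243 + 243^2 = 59295
Terms of depth exactly 3: N_3 − N_2 = 59295 − 243 = 59052.

59052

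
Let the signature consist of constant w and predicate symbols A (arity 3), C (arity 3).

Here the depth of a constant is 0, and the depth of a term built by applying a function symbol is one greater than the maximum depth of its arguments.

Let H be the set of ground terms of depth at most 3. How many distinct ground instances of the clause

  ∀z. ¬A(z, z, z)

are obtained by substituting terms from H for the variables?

1

Ground terms of depth ≤ 3:
  With no function symbols every ground term is a constant, so there is exactly 1 ground term at every depth bound.
  N_0 = 1
  N_1 = 1
  N_2 = 1
  N_3 = 1
  Explicitly: w.
So there is exactly 1 ground term available for substitution.
There is 1 variable to instantiate (z),  occurring in at least one literal, so different choices give different ground instances.
Number of ground instances = 1.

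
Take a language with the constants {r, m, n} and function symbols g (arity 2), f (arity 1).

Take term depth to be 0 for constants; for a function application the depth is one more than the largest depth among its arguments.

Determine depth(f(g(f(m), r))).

3

depth(f(m)) = 1 + depth(m) = 1 + 0 = 1
depth(g(f(m), r)) = 1 + max(1, 0) = 2
depth(f(g(f(m), r))) = 1 + depth(g(f(m), r)) = 1 + 2 = 3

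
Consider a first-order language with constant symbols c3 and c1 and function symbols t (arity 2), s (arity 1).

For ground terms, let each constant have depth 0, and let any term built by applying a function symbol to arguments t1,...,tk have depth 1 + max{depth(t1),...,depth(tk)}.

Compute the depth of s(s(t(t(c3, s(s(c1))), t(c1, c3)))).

6

depth(s(c1)) = 1 + depth(c1) = 1 + 0 = 1
depth(s(s(c1))) = 1 + depth(s(c1)) = 1 + 1 = 2
depth(t(c3, s(s(c1)))) = 1 + max(0, 2) = 3
depth(t(c1, c3)) = 1 + max(0, 0) = 1
depth(t(t(c3, s(s(c1))), t(c1, c3))) = 1 + max(3, 1) = 4
depth(s(t(t(c3, s(s(c1))), t(c1, c3)))) = 1 + depth(t(t(c3, s(s(c1))), t(c1, c3))) = 1 + 4 = 5
depth(s(s(t(t(c3, s(s(c1))), t(c1, c3))))) = 1 + depth(s(t(t(c3, s(s(c1))), t(c1, c3)))) = 1 + 5 = 6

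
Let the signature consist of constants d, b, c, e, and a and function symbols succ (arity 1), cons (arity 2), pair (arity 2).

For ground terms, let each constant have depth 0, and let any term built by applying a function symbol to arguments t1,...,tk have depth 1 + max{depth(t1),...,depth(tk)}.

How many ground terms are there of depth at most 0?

If N_k denotes the number of depth-≤k ground terms, the 5 constants give N_0 = 5, and each function symbol of arity r contributes N_{k-1}^r new terms at level k: N_k = 5 + N_{k-1} + N_{k-1}^2 + N_{k-1}^2.
N_0 = 5
Explicitly: d, b, c, e, a.

5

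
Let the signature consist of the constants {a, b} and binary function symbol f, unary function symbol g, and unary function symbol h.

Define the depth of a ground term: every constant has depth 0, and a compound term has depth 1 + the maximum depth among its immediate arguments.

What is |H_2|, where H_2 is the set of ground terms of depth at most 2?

Let N_k count ground terms of depth at most k. Each non-constant term of depth ≤ k is some function symbol applied to depth-≤(k−1) arguments, giving N_k = 2 + N_{k-1}^2 + N_{k-1} + N_{k-1}.
N_0 = 2
N_1 = 2 + 2^2 + 2 + 2 = 10
N_2 = 2 + 10^2 + 10 + 10 = 122

122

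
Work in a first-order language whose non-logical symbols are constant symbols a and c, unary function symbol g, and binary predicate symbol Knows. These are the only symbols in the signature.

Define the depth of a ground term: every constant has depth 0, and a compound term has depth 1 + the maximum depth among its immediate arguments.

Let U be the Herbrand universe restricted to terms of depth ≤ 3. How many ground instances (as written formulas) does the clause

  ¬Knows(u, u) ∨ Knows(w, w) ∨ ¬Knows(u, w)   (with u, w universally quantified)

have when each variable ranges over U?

64

Ground terms of depth ≤ 3:
  Let N_k = |{terms of depth ≤ k}|. Then N_0 = 2 and N_k = 2 + N_{k-1} for k ≥ 1 (one summand per function symbol, arity giving the exponent).
  N_0 = 2
  N_1 = 2 + 2 = 4
  N_2 = 2 + 4 = 6
  N_3 = 2 + 6 = 8
  Explicitly: a, c, g(a), g(c), g(g(a)), g(g(c)), g(g(g(a))), g(g(g(c))).
So there are 8 ground terms available for substitution.
The body mentions every one of the 2 quantified variables; since ground terms form a free algebra, no two substitutions collapse to the same formula.
Number of ground instances = 8^2 = 64.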